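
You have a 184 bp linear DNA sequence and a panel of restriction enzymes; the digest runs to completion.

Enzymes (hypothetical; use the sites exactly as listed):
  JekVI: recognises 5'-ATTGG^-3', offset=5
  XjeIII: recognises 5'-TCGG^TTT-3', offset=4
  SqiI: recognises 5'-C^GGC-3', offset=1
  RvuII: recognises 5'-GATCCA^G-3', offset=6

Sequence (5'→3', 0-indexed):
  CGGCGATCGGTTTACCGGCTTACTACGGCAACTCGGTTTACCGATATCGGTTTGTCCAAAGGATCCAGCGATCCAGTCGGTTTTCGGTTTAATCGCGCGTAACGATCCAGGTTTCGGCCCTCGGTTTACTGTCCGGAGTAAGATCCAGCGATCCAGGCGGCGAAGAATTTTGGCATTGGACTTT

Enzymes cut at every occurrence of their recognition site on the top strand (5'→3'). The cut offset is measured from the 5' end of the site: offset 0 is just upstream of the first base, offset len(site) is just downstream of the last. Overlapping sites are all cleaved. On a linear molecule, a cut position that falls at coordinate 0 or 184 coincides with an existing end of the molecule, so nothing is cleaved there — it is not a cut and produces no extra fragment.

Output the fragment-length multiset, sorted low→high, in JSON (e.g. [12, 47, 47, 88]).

[1,3,5,5,6,6,7,8,8,9,9,10,10,14,17,21,22,23]

Per-enzyme occurrences:
  JekVI (ATTGG, off=5): starts [174] → cuts [179]
  XjeIII (TCGGTTT, off=4): starts [6, 32, 46, 76, 83, 120] → cuts [10, 36, 50, 80, 87, 124]
  SqiI (CGGC, off=1): starts [0, 15, 25, 114, 157] → cuts [1, 16, 26, 115, 158]
  RvuII (GATCCAG, off=6): starts [61, 69, 103, 141, 149] → cuts [67, 75, 109, 147, 155]

All cut coordinates (distinct, sorted): [1, 10, 16, 26, 36, 50, 67, 75, 80, 87, 109, 115, 124, 147, 155, 158, 179]

Fragments:
  [0,1): 1 bp
  [1,10): 9 bp
  [10,16): 6 bp
  [16,26): 10 bp
  [26,36): 10 bp
  [36,50): 14 bp
  [50,67): 17 bp
  [67,75): 8 bp
  [75,80): 5 bp
  [80,87): 7 bp
  [87,109): 22 bp
  [109,115): 6 bp
  [115,124): 9 bp
  [124,147): 23 bp
  [147,155): 8 bp
  [155,158): 3 bp
  [158,179): 21 bp
  [179,184): 5 bp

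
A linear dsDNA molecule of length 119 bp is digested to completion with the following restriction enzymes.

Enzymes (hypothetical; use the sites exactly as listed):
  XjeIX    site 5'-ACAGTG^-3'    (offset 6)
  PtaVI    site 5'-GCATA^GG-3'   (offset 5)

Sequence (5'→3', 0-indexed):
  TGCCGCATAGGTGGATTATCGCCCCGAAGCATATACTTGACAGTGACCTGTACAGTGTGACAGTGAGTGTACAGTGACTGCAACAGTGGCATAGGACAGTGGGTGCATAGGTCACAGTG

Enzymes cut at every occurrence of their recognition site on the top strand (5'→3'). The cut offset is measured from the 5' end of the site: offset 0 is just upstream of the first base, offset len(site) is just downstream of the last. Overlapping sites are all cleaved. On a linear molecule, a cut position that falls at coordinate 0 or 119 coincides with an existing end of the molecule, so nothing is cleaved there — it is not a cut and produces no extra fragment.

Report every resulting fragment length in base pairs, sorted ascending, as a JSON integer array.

Per-enzyme occurrences:
  XjeIX (ACAGTG, off=6): starts [39, 51, 59, 70, 82, 95, 113] → cuts [45, 57, 65, 76, 88, 101] (position 119 is a terminus of the linear molecule — no cut)
  PtaVI (GCATAGG, off=5): starts [4, 88, 104] → cuts [9, 93, 109]

All cut coordinates (distinct, sorted): [9, 45, 57, 65, 76, 88, 93, 101, 109]

Fragment lengths:
  [0,9): 9 bp
  [9,45): 36 bp
  [45,57): 12 bp
  [57,65): 8 bp
  [65,76): 11 bp
  [76,88): 12 bp
  [88,93): 5 bp
  [93,101): 8 bp
  [101,109): 8 bp
  [109,119): 10 bp

[5,8,8,8,9,10,11,12,12,36]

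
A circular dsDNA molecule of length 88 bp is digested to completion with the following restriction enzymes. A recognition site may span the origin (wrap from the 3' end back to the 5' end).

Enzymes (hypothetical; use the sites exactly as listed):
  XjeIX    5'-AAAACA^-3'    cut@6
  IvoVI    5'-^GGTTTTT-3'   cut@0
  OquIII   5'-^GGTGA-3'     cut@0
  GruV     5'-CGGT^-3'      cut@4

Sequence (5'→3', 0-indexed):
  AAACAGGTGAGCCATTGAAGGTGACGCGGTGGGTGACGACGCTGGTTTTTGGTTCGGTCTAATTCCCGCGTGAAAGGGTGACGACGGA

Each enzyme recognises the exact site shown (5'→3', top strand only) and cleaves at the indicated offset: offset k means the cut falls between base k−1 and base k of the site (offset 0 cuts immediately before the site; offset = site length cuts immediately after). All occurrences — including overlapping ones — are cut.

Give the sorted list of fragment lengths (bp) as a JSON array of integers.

Scan for sites:
  XjeIX AAAACA/6: at [87] ⇒ [5]
  IvoVI GGTTTTT/0: at [43] ⇒ [43]
  OquIII GGTGA/0: at [5, 19, 31, 76] ⇒ [5, 19, 31, 76]
  GruV CGGT/4: at [26, 54] ⇒ [30, 58]

Pooled cuts: [5, 19, 30, 31, 43, 58, 76]

Fragments:
  5→19: 14 bp
  19→30: 11 bp
  30→31: 1 bp
  31→43: 12 bp
  43→58: 15 bp
  58→76: 18 bp
  76→5 (wrap): 88-76+5 = 17 bp

[1,11,12,14,15,17,18]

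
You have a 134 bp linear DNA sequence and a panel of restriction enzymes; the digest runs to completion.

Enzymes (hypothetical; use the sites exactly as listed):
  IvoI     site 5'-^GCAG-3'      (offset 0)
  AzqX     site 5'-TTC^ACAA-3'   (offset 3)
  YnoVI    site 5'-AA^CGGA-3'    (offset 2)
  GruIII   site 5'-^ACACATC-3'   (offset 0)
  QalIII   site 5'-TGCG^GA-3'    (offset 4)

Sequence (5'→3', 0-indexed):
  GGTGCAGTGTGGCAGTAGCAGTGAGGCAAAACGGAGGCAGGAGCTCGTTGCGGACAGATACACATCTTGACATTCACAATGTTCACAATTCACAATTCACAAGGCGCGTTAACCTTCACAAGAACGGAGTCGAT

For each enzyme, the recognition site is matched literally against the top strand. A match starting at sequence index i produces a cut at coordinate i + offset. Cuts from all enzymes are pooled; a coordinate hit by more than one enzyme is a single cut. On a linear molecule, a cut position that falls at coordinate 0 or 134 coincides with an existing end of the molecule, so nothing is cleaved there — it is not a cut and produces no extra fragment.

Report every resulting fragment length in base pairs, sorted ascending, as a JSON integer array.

Scan for sites:
  IvoI GCAG/0: at [3, 11, 17, 36] ⇒ [3, 11, 17, 36]
  AzqX TTCACAA/3: at [72, 81, 88, 95, 114] ⇒ [75, 84, 91, 98, 117]
  YnoVI AACGGA/2: at [29, 122] ⇒ [31, 124]
  GruIII ACACATC/0: at [59] ⇒ [59]
  QalIII TGCGGA/4: at [48] ⇒ [52]

Pooled cuts: [3, 11, 17, 31, 36, 52, 59, 75, 84, 91, 98, 117, 124]

Fragment lengths:
  [0,3): 3 bp
  [3,11): 8 bp
  [11,17): 6 bp
  [17,31): 14 bp
  [31,36): 5 bp
  [36,52): 16 bp
  [52,59): 7 bp
  [59,75): 16 bp
  [75,84): 9 bp
  [84,91): 7 bp
  [91,98): 7 bp
  [98,117): 19 bp
  [117,124): 7 bp
  [124,134): 10 bp

[3,5,6,7,7,7,7,8,9,10,14,16,16,19]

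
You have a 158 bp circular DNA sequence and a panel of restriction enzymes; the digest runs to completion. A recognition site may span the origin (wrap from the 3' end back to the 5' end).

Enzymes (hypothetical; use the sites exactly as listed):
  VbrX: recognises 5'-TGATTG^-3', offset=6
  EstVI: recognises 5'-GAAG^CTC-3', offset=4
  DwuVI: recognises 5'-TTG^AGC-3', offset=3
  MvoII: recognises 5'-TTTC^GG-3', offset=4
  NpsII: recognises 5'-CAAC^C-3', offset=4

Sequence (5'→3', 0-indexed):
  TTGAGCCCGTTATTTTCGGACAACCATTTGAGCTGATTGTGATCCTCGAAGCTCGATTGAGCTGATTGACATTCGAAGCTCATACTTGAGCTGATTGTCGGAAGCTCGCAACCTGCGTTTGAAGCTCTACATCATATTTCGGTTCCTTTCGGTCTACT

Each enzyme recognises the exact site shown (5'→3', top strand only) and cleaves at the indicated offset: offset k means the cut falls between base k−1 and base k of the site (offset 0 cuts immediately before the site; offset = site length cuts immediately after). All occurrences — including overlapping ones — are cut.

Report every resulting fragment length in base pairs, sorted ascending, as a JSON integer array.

Per-enzyme occurrences:
  VbrX (TGATTG, off=6): starts [33, 62, 91] → cuts [39, 68, 97]
  EstVI (GAAGCTC, off=4): starts [47, 74, 100, 120] → cuts [51, 78, 104, 124]
  DwuVI (TTGAGC, off=3): starts [0, 27, 56, 85] → cuts [3, 30, 59, 88]
  MvoII (TTTCGG, off=4): starts [13, 136, 146] → cuts [17, 140, 150]
  NpsII (CAACC, off=4): starts [20, 108] → cuts [24, 112]

Pooled cuts: [3, 17, 24, 30, 39, 51, 59, 68, 78, 88, 97, 104, 112, 124, 140, 150]

Fragments:
  3→17: 14 bp
  17→24: 7 bp
  24→30: 6 bp
  30→39: 9 bp
  39→51: 12 bp
  51→59: 8 bp
  59→68: 9 bp
  68→78: 10 bp
  78→88: 10 bp
  88→97: 9 bp
  97→104: 7 bp
  104→112: 8 bp
  112→124: 12 bp
  124→140: 16 bp
  140→150: 10 bp
  150→3 (wrap): 158-150+3 = 11 bp

[6,7,7,8,8,9,9,9,10,10,10,11,12,12,14,16]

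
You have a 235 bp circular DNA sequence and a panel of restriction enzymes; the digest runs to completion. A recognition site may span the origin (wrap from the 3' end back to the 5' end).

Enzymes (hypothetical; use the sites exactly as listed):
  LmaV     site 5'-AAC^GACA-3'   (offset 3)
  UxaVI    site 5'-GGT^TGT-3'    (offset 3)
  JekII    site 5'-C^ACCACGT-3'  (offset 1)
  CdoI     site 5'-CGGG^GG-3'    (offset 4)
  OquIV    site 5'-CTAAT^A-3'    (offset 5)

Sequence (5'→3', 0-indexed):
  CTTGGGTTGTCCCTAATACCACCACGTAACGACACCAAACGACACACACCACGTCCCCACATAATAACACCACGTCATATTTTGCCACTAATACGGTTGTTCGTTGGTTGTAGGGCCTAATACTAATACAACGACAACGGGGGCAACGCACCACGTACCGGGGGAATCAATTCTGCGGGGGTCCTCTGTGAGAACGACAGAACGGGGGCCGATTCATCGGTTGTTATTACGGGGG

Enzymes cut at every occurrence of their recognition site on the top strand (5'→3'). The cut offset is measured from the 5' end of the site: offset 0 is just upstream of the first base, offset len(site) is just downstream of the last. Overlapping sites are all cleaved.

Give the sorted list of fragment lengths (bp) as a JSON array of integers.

[3,5,5,6,7,8,9,9,10,10,10,11,11,12,13,13,15,16,17,21,24]

Per-enzyme occurrences:
  LmaV AACGACA/3: at [27, 37, 129, 192] ⇒ [30, 40, 132, 195]
  UxaVI GGTTGT/3: at [4, 94, 105, 218] ⇒ [7, 97, 108, 221]
  JekII CACCACGT/1: at [19, 46, 67, 148] ⇒ [20, 47, 68, 149]
  CdoI CGGGGG/4: at [137, 158, 175, 202, 229] ⇒ [141, 162, 179, 206, 233]
  OquIV CTAATA/5: at [12, 87, 116, 122] ⇒ [17, 92, 121, 127]

All cut coordinates (distinct, sorted): [7, 17, 20, 30, 40, 47, 68, 92, 97, 108, 121, 127, 132, 141, 149, 162, 179, 195, 206, 221, 233]

Fragments:
  7→17: 10 bp
  17→20: 3 bp
  20→30: 10 bp
  30→40: 10 bp
  40→47: 7 bp
  47→68: 21 bp
  68→92: 24 bp
  92→97: 5 bp
  97→108: 11 bp
  108→121: 13 bp
  121→127: 6 bp
  127→132: 5 bp
  132→141: 9 bp
  141→149: 8 bp
  149→162: 13 bp
  162→179: 17 bp
  179→195: 16 bp
  195→206: 11 bp
  206→221: 15 bp
  221→233: 12 bp
  233→7 (wrap): 235-233+7 = 9 bp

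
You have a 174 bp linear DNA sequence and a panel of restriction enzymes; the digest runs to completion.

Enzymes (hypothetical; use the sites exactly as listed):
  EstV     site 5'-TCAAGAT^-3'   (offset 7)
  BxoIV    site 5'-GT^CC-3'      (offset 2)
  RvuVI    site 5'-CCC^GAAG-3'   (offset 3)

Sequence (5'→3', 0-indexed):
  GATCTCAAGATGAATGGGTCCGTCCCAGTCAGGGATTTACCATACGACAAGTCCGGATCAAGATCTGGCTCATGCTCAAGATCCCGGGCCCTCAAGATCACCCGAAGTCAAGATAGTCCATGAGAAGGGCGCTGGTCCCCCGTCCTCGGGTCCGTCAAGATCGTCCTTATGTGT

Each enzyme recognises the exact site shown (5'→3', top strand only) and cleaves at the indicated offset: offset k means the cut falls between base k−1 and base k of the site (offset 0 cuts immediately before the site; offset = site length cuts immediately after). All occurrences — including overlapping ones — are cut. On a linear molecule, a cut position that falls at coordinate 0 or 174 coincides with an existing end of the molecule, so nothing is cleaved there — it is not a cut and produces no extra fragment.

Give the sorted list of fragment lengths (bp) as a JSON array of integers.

[3,3,4,5,7,8,8,10,10,11,11,12,16,18,19,29]

Per-enzyme occurrences:
  EstV (TCAAGAT, off=7): starts [4, 57, 75, 91, 107, 154] → cuts [11, 64, 82, 98, 114, 161]
  BxoIV (GTCC, off=2): starts [17, 21, 50, 115, 134, 141, 149, 162] → cuts [19, 23, 52, 117, 136, 143, 151, 164]
  RvuVI (CCCGAAG, off=3): starts [100] → cuts [103]

Pooled cuts: [11, 19, 23, 52, 64, 82, 98, 103, 114, 117, 136, 143, 151, 161, 164]

Fragment lengths:
  [0,11): 11 bp
  [11,19): 8 bp
  [19,23): 4 bp
  [23,52): 29 bp
  [52,64): 12 bp
  [64,82): 18 bp
  [82,98): 16 bp
  [98,103): 5 bp
  [103,114): 11 bp
  [114,117): 3 bp
  [117,136): 19 bp
  [136,143): 7 bp
  [143,151): 8 bp
  [151,161): 10 bp
  [161,164): 3 bp
  [164,174): 10 bp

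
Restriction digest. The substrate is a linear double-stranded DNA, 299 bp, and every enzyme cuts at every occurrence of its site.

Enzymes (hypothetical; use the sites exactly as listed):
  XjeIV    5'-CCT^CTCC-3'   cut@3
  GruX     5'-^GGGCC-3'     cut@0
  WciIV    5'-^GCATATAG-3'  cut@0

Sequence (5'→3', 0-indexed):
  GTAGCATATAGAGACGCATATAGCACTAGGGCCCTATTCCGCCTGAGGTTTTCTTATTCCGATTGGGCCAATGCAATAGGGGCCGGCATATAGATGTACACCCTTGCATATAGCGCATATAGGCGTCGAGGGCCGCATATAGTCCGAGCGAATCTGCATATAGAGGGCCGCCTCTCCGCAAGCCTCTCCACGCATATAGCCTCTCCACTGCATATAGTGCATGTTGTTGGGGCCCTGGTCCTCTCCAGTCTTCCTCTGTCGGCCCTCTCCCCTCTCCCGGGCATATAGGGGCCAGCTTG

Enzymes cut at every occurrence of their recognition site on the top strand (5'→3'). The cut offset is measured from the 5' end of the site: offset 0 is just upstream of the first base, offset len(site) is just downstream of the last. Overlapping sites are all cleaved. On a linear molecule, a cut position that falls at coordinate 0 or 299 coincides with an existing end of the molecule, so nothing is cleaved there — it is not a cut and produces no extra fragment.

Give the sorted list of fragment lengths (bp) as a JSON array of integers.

Scan for sites:
  XjeIV (CCTCTCC, off=3): starts [170, 182, 199, 239, 263, 270] → cuts [173, 185, 202, 242, 266, 273]
  GruX (GGGCC, off=0): starts [28, 64, 79, 129, 164, 229, 288] → cuts [28, 64, 79, 129, 164, 229, 288]
  WciIV (GCATATAG, off=0): starts [3, 15, 85, 105, 114, 134, 155, 191, 209, 280] → cuts [3, 15, 85, 105, 114, 134, 155, 191, 209, 280]

Pooled cuts: [3, 15, 28, 64, 79, 85, 105, 114, 129, 134, 155, 164, 173, 185, 191, 202, 209, 229, 242, 266, 273, 280, 288]

Fragments:
  [0,3): 3 bp
  [3,15): 12 bp
  [15,28): 13 bp
  [28,64): 36 bp
  [64,79): 15 bp
  [79,85): 6 bp
  [85,105): 20 bp
  [105,114): 9 bp
  [114,129): 15 bp
  [129,134): 5 bp
  [134,155): 21 bp
  [155,164): 9 bp
  [164,173): 9 bp
  [173,185): 12 bp
  [185,191): 6 bp
  [191,202): 11 bp
  [202,209): 7 bp
  [209,229): 20 bp
  [229,242): 13 bp
  [242,266): 24 bp
  [266,273): 7 bp
  [273,280): 7 bp
  [280,288): 8 bp
  [288,299): 11 bp

[3,5,6,6,7,7,7,8,9,9,9,11,11,12,12,13,13,15,15,20,20,21,24,36]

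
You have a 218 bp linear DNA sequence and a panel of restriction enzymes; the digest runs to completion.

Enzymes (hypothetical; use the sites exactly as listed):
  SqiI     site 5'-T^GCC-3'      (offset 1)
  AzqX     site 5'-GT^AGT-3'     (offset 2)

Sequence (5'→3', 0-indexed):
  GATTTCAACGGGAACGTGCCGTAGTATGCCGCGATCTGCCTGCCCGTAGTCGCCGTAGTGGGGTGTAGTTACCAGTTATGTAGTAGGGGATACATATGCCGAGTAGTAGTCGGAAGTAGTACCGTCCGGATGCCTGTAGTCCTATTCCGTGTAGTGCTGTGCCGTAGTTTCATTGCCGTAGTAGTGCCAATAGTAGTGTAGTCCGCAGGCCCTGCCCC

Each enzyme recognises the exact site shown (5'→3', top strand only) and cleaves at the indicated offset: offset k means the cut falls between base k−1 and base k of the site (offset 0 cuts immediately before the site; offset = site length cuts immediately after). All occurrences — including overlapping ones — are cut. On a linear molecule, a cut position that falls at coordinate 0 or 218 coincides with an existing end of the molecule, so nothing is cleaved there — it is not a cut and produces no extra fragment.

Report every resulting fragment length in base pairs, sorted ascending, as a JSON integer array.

[3,3,3,4,5,5,5,5,5,5,6,6,7,8,9,9,9,10,10,10,14,14,15,15,16,17]

Per-enzyme occurrences:
  SqiI (TGCC, off=1): starts [16, 26, 36, 40, 96, 130, 159, 173, 184, 212] → cuts [17, 27, 37, 41, 97, 131, 160, 174, 185, 213]
  AzqX (GTAGT, off=2): starts [20, 45, 54, 64, 79, 102, 105, 115, 135, 150, 163, 177, 180, 192, 197] → cuts [22, 47, 56, 66, 81, 104, 107, 117, 137, 152, 165, 179, 182, 194, 199]

All cut coordinates (distinct, sorted): [17, 22, 27, 37, 41, 47, 56, 66, 81, 97, 104, 107, 117, 131, 137, 152, 160, 165, 174, 179, 182, 185, 194, 199, 213]

Fragment lengths:
  [0,17): 17 bp
  [17,22): 5 bp
  [22,27): 5 bp
  [27,37): 10 bp
  [37,41): 4 bp
  [41,47): 6 bp
  [47,56): 9 bp
  [56,66): 10 bp
  [66,81): 15 bp
  [81,97): 16 bp
  [97,104): 7 bp
  [104,107): 3 bp
  [107,117): 10 bp
  [117,131): 14 bp
  [131,137): 6 bp
  [137,152): 15 bp
  [152,160): 8 bp
  [160,165): 5 bp
  [165,174): 9 bp
  [174,179): 5 bp
  [179,182): 3 bp
  [182,185): 3 bp
  [185,194): 9 bp
  [194,199): 5 bp
  [199,213): 14 bp
  [213,218): 5 bp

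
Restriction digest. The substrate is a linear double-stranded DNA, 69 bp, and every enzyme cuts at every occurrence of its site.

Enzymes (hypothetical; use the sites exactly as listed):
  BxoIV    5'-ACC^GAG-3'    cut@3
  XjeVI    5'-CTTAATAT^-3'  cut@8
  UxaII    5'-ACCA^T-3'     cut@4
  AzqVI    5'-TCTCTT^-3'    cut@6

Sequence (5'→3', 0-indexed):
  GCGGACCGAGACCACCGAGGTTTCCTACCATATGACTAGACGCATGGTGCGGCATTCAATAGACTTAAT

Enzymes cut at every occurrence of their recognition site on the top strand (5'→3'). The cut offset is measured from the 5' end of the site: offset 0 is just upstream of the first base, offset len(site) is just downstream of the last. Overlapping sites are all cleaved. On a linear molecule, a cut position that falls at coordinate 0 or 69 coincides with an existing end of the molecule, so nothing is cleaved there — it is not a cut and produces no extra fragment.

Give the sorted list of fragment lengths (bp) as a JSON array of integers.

[7,9,14,39]

Scan for sites:
  BxoIV (ACCGAG, off=3): starts [4, 13] → cuts [7, 16]
  XjeVI (CTTAATAT, off=8): no sites
  UxaII (ACCAT, off=4): starts [26] → cuts [30]
  AzqVI (TCTCTT, off=6): no sites

Pooled cuts: [7, 16, 30]

Fragments:
  [0,7): 7 bp
  [7,16): 9 bp
  [16,30): 14 bp
  [30,69): 39 bp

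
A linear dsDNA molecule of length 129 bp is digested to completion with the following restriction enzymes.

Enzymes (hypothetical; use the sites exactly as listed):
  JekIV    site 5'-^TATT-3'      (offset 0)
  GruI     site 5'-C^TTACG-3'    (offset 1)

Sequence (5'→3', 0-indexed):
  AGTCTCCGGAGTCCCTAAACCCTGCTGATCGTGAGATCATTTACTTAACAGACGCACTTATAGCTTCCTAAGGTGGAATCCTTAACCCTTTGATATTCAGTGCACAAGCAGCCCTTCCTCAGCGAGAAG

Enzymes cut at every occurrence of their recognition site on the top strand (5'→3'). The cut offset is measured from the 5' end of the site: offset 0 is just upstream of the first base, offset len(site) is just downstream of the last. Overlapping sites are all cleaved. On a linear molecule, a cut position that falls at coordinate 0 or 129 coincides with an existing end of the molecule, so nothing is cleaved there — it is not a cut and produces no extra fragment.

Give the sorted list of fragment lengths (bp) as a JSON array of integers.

Per-enzyme occurrences:
  JekIV TATT/0: at [93] ⇒ [93]
  GruI (CTTACG, off=1): no sites

All cut coordinates (distinct, sorted): [93]

Fragment lengths:
  [0,93): 93 bp
  [93,129): 36 bp

[36,93]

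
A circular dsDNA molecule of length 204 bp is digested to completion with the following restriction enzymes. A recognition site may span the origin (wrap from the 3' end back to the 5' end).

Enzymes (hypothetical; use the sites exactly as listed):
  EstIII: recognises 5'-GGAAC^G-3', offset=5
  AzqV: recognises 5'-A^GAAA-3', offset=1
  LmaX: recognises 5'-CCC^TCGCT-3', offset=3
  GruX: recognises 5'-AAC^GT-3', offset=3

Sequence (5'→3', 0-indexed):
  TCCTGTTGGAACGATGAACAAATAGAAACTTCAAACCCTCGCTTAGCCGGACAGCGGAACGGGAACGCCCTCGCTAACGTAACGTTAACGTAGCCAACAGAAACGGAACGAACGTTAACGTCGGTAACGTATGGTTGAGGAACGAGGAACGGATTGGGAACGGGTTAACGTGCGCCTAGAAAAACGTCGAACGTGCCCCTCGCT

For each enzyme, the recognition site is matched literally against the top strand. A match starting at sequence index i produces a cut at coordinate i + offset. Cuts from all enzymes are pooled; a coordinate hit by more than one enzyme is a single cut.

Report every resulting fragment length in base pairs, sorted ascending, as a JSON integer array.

[4,4,5,6,6,6,7,7,7,7,8,8,9,9,10,10,11,12,14,15,17,22]

Per-enzyme occurrences:
  EstIII (GGAACG, off=5): starts [7, 55, 61, 104, 138, 145, 156] → cuts [12, 60, 66, 109, 143, 150, 161]
  AzqV (AGAAA, off=1): starts [23, 98, 177] → cuts [24, 99, 178]
  LmaX (CCCTCGCT, off=3): starts [35, 67, 196] → cuts [38, 70, 199]
  GruX (AACGT, off=3): starts [75, 80, 86, 110, 116, 125, 166, 182, 189] → cuts [78, 83, 89, 113, 119, 128, 169, 185, 192]

Pooled cuts: [12, 24, 38, 60, 66, 70, 78, 83, 89, 99, 109, 113, 119, 128, 143, 150, 161, 169, 178, 185, 192, 199]

Fragments:
  12→24: 12 bp
  24→38: 14 bp
  38→60: 22 bp
  60→66: 6 bp
  66→70: 4 bp
  70→78: 8 bp
  78→83: 5 bp
  83→89: 6 bp
  89→99: 10 bp
  99→109: 10 bp
  109→113: 4 bp
  113→119: 6 bp
  119→128: 9 bp
  128→143: 15 bp
  143→150: 7 bp
  150→161: 11 bp
  161→169: 8 bp
  169→178: 9 bp
  178→185: 7 bp
  185→192: 7 bp
  192→199: 7 bp
  199→12 (wrap): 204-199+12 = 17 bp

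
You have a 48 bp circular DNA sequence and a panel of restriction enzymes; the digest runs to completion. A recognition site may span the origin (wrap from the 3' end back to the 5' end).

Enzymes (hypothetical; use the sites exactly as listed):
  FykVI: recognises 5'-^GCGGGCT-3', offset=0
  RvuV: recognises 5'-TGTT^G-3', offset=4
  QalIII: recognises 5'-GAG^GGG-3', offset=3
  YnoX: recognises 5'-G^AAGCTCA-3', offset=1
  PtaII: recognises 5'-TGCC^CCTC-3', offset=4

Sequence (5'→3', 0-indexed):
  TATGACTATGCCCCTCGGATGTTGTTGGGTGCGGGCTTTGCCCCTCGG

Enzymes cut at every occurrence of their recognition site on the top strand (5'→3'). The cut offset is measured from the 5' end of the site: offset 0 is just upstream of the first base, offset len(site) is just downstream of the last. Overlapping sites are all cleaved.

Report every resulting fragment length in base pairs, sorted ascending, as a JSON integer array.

[3,4,11,12,18]

Site scan:
  FykVI (GCGGGCT, off=0): starts [30] → cuts [30]
  RvuV (TGTTG, off=4): starts [19, 22] → cuts [23, 26]
  QalIII (GAGGGG, off=3): no sites
  YnoX (GAAGCTCA, off=1): no sites
  PtaII (TGCCCCTC, off=4): starts [8, 38] → cuts [12, 42]

Pooled cuts: [12, 23, 26, 30, 42]

Fragments:
  12→23: 11 bp
  23→26: 3 bp
  26→30: 4 bp
  30→42: 12 bp
  42→12 (wrap): 48-42+12 = 18 bp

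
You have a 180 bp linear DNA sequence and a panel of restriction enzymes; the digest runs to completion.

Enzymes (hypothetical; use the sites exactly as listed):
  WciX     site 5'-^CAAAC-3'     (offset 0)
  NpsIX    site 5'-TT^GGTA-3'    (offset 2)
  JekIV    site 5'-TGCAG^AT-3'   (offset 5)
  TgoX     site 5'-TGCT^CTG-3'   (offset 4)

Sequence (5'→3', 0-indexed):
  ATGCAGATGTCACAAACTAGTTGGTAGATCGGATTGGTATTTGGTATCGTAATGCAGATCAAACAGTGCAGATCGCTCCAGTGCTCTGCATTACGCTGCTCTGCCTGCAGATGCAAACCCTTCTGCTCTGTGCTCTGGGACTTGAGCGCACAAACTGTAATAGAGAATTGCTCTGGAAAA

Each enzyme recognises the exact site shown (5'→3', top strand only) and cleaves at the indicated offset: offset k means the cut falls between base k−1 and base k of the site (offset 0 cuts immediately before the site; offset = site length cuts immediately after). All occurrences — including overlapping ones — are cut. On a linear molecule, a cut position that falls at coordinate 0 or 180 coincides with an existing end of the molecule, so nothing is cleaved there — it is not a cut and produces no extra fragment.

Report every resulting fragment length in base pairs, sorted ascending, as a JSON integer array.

[2,3,6,6,7,7,8,10,10,12,13,14,14,15,15,16,22]

Per-enzyme occurrences:
  WciX (CAAAC, off=0): starts [12, 59, 113, 150] → cuts [12, 59, 113, 150]
  NpsIX (TTGGTA, off=2): starts [20, 33, 40] → cuts [22, 35, 42]
  JekIV (TGCAGAT, off=5): starts [1, 52, 66, 105] → cuts [6, 57, 71, 110]
  TgoX (TGCTCTG, off=4): starts [81, 96, 123, 130, 168] → cuts [85, 100, 127, 134, 172]

Pooled cuts: [6, 12, 22, 35, 42, 57, 59, 71, 85, 100, 110, 113, 127, 134, 150, 172]

Fragment lengths:
  [0,6): 6 bp
  [6,12): 6 bp
  [12,22): 10 bp
  [22,35): 13 bp
  [35,42): 7 bp
  [42,57): 15 bp
  [57,59): 2 bp
  [59,71): 12 bp
  [71,85): 14 bp
  [85,100): 15 bp
  [100,110): 10 bp
  [110,113): 3 bp
  [113,127): 14 bp
  [127,134): 7 bp
  [134,150): 16 bp
  [150,172): 22 bp
  [172,180): 8 bp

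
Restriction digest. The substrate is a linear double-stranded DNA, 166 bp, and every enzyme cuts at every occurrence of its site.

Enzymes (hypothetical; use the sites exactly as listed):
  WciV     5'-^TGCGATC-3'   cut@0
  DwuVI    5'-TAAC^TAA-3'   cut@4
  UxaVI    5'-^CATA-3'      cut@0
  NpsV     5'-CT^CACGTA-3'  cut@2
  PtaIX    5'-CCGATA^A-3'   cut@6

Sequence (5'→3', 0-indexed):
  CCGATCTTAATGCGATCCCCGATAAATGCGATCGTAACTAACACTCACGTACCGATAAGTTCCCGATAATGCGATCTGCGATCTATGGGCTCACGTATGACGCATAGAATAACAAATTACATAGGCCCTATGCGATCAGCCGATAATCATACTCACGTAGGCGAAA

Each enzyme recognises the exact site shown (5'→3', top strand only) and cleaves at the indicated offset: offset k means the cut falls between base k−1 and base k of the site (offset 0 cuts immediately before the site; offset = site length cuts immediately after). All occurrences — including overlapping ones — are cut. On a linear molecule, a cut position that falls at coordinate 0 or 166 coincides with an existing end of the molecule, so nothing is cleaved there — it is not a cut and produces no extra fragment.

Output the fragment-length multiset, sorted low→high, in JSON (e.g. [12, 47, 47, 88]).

Per-enzyme occurrences:
  WciV TGCGATC/0: at [10, 26, 69, 76, 130] ⇒ [10, 26, 69, 76, 130]
  DwuVI TAACTAA/4: at [34] ⇒ [38]
  UxaVI CATA/0: at [102, 119, 147] ⇒ [102, 119, 147]
  NpsV CTCACGTA/2: at [43, 89, 151] ⇒ [45, 91, 153]
  PtaIX CCGATAA/6: at [18, 51, 62, 139] ⇒ [24, 57, 68, 145]

Pooled cuts: [10, 24, 26, 38, 45, 57, 68, 69, 76, 91, 102, 119, 130, 145, 147, 153]

Fragments:
  [0,10): 10 bp
  [10,24): 14 bp
  [24,26): 2 bp
  [26,38): 12 bp
  [38,45): 7 bp
  [45,57): 12 bp
  [57,68): 11 bp
  [68,69): 1 bp
  [69,76): 7 bp
  [76,91): 15 bp
  [91,102): 11 bp
  [102,119): 17 bp
  [119,130): 11 bp
  [130,145): 15 bp
  [145,147): 2 bp
  [147,153): 6 bp
  [153,166): 13 bp

[1,2,2,6,7,7,10,11,11,11,12,12,13,14,15,15,17]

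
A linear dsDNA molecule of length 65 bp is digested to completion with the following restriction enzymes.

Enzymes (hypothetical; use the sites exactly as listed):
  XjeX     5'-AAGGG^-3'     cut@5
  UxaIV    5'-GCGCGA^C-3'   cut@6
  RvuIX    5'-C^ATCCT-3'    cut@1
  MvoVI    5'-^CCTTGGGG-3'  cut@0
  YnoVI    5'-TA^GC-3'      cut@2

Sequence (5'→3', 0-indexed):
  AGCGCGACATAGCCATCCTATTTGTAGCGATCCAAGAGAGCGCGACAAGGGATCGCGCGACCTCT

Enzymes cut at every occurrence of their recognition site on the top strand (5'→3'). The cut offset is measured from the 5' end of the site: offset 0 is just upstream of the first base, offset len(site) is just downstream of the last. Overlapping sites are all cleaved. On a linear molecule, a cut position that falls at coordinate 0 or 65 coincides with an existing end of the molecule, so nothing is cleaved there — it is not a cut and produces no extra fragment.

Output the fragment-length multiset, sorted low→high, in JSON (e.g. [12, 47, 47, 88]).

Per-enzyme occurrences:
  XjeX AAGGG/5: at [46] ⇒ [51]
  UxaIV GCGCGAC/6: at [1, 39, 54] ⇒ [7, 45, 60]
  RvuIX CATCCT/1: at [13] ⇒ [14]
  MvoVI (CCTTGGGG, off=0): no sites
  YnoVI TAGC/2: at [9, 24] ⇒ [11, 26]

Pooled cuts: [7, 11, 14, 26, 45, 51, 60]

Fragment lengths:
  [0,7): 7 bp
  [7,11): 4 bp
  [11,14): 3 bp
  [14,26): 12 bp
  [26,45): 19 bp
  [45,51): 6 bp
  [51,60): 9 bp
  [60,65): 5 bp

[3,4,5,6,7,9,12,19]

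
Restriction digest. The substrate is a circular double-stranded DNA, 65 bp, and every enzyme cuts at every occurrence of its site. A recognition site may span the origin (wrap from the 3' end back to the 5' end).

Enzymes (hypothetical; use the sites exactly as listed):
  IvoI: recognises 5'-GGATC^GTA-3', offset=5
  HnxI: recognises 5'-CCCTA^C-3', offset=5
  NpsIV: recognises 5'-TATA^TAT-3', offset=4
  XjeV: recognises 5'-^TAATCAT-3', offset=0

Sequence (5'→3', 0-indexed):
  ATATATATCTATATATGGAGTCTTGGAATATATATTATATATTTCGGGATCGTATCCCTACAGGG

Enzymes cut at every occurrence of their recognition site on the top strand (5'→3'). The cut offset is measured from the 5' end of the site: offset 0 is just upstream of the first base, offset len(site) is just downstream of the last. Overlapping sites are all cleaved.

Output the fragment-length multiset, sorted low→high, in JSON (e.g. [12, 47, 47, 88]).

[7,8,9,10,12,19]

Site scan:
  IvoI (GGATCGTA, off=5): starts [46] → cuts [51]
  HnxI (CCCTAC, off=5): starts [55] → cuts [60]
  NpsIV (TATATAT, off=4): starts [1, 9, 28, 35] → cuts [5, 13, 32, 39]
  XjeV (TAATCAT, off=0): no sites

All cut coordinates (distinct, sorted): [5, 13, 32, 39, 51, 60]

Fragment lengths:
  5→13: 8 bp
  13→32: 19 bp
  32→39: 7 bp
  39→51: 12 bp
  51→60: 9 bp
  60→5 (wrap): 65-60+5 = 10 bp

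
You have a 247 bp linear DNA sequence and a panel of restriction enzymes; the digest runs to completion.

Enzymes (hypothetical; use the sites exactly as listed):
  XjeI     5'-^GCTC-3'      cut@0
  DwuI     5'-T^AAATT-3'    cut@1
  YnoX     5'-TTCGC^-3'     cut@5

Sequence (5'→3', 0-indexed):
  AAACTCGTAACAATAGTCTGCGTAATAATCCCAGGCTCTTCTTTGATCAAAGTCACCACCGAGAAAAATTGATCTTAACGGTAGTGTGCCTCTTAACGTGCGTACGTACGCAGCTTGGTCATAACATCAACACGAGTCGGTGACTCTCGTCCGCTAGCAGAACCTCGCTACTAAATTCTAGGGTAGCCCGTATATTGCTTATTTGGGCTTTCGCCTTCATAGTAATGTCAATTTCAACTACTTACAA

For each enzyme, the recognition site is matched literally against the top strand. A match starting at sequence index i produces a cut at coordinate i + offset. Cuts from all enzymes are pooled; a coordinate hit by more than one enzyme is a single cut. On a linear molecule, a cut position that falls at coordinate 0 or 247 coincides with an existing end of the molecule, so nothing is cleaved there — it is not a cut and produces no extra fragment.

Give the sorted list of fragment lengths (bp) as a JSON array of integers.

[33,34,42,138]

Per-enzyme occurrences:
  XjeI (GCTC, off=0): starts [34] → cuts [34]
  DwuI (TAAATT, off=1): starts [171] → cuts [172]
  YnoX (TTCGC, off=5): starts [209] → cuts [214]

Pooled cuts: [34, 172, 214]

Fragment lengths:
  [0,34): 34 bp
  [34,172): 138 bp
  [172,214): 42 bp
  [214,247): 33 bp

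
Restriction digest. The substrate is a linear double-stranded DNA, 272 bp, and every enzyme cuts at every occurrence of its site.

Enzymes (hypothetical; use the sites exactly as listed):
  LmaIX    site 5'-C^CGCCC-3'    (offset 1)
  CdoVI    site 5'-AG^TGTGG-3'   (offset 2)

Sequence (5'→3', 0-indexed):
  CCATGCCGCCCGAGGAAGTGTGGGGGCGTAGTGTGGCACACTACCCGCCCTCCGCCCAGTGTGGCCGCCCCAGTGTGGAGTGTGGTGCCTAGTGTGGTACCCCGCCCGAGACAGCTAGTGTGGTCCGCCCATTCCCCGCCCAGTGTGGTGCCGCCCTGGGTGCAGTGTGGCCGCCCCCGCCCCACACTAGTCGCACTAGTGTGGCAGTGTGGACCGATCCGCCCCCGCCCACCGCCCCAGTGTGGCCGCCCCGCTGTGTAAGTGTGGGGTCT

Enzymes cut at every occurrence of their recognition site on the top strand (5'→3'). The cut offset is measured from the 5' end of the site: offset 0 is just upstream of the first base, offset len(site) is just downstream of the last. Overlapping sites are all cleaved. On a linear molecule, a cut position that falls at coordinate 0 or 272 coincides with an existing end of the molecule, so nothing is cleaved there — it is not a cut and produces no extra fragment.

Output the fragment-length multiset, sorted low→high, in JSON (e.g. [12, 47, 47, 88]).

Site scan:
  LmaIX (CCGCCC, off=1): starts [5, 44, 51, 64, 101, 124, 135, 150, 170, 176, 218, 224, 231, 245] → cuts [6, 45, 52, 65, 102, 125, 136, 151, 171, 177, 219, 225, 232, 246]
  CdoVI (AGTGTGG, off=2): starts [16, 29, 57, 71, 78, 90, 116, 141, 163, 197, 205, 238, 260] → cuts [18, 31, 59, 73, 80, 92, 118, 143, 165, 199, 207, 240, 262]

Pooled cuts: [6, 18, 31, 45, 52, 59, 65, 73, 80, 92, 102, 118, 125, 136, 143, 151, 165, 171, 177, 199, 207, 219, 225, 232, 240, 246, 262]

Fragments:
  [0,6): 6 bp
  [6,18): 12 bp
  [18,31): 13 bp
  [31,45): 14 bp
  [45,52): 7 bp
  [52,59): 7 bp
  [59,65): 6 bp
  [65,73): 8 bp
  [73,80): 7 bp
  [80,92): 12 bp
  [92,102): 10 bp
  [102,118): 16 bp
  [118,125): 7 bp
  [125,136): 11 bp
  [136,143): 7 bp
  [143,151): 8 bp
  [151,165): 14 bp
  [165,171): 6 bp
  [171,177): 6 bp
  [177,199): 22 bp
  [199,207): 8 bp
  [207,219): 12 bp
  [219,225): 6 bp
  [225,232): 7 bp
  [232,240): 8 bp
  [240,246): 6 bp
  [246,262): 16 bp
  [262,272): 10 bp

[6,6,6,6,6,6,7,7,7,7,7,7,8,8,8,8,10,10,11,12,12,12,13,14,14,16,16,22]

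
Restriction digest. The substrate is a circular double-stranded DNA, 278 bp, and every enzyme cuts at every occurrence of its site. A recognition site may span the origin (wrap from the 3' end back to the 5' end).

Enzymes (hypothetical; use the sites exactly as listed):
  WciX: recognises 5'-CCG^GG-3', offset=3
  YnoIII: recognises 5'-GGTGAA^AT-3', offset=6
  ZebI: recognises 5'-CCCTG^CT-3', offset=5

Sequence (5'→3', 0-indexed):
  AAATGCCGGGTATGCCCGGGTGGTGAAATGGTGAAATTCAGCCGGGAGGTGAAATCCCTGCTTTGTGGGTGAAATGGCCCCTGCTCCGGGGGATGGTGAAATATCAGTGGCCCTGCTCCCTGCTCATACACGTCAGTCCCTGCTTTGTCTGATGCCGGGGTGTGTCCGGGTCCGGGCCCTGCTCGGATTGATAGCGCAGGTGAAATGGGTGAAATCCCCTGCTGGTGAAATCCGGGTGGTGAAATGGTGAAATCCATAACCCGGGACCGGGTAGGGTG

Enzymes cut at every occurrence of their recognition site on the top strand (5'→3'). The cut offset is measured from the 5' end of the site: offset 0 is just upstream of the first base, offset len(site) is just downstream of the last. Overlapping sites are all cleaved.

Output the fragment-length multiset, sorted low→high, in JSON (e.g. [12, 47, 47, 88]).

[5,5,6,6,6,7,7,7,8,8,8,8,9,9,9,9,9,10,10,11,11,12,12,13,15,15,20,23]

Per-enzyme occurrences:
  WciX (CCGGG, off=3): starts [5, 15, 41, 85, 154, 165, 171, 231, 260, 266] → cuts [8, 18, 44, 88, 157, 168, 174, 234, 263, 269]
  YnoIII (GGTGAAAT, off=6): starts [21, 29, 47, 67, 94, 198, 207, 223, 237, 245, 274] → cuts [2, 27, 35, 53, 73, 100, 204, 213, 229, 243, 251]
  ZebI (CCCTGCT, off=5): starts [55, 78, 110, 117, 137, 176, 216] → cuts [60, 83, 115, 122, 142, 181, 221]

All cut coordinates (distinct, sorted): [2, 8, 18, 27, 35, 44, 53, 60, 73, 83, 88, 100, 115, 122, 142, 157, 168, 174, 181, 204, 213, 221, 229, 234, 243, 251, 263, 269]

Fragments:
  2→8: 6 bp
  8→18: 10 bp
  18→27: 9 bp
  27→35: 8 bp
  35→44: 9 bp
  44→53: 9 bp
  53→60: 7 bp
  60→73: 13 bp
  73→83: 10 bp
  83→88: 5 bp
  88→100: 12 bp
  100→115: 15 bp
  115→122: 7 bp
  122→142: 20 bp
  142→157: 15 bp
  157→168: 11 bp
  168→174: 6 bp
  174→181: 7 bp
  181→204: 23 bp
  204→213: 9 bp
  213→221: 8 bp
  221→229: 8 bp
  229→234: 5 bp
  234→243: 9 bp
  243→251: 8 bp
  251→263: 12 bp
  263→269: 6 bp
  269→2 (wrap): 278-269+2 = 11 bp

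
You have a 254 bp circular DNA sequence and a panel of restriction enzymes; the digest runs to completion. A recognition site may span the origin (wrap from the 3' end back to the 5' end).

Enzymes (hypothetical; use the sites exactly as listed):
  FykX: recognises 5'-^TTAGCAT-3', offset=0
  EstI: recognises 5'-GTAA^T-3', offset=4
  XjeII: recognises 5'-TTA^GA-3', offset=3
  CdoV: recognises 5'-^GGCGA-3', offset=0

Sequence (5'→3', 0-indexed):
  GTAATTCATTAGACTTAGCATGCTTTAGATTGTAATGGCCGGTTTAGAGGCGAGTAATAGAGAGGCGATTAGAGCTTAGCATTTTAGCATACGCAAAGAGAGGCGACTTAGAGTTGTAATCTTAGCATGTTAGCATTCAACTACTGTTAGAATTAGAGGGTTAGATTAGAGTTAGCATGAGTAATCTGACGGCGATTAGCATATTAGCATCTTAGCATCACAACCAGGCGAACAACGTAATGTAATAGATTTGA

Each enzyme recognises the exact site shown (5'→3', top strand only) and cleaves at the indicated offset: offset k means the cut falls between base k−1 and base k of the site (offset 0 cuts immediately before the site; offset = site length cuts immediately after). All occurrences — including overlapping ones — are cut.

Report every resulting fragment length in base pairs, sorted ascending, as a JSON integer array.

Per-enzyme occurrences:
  FykX TTAGCAT/0: at [14, 75, 83, 121, 129, 171, 195, 203, 211] ⇒ [14, 75, 83, 121, 129, 171, 195, 203, 211]
  EstI GTAAT/4: at [0, 31, 53, 115, 180, 236, 241] ⇒ [4, 35, 57, 119, 184, 240, 245]
  XjeII TTAGA/3: at [8, 24, 43, 68, 107, 146, 152, 160, 165] ⇒ [11, 27, 46, 71, 110, 149, 155, 163, 168]
  CdoV GGCGA/0: at [48, 63, 101, 190, 226] ⇒ [48, 63, 101, 190, 226]

All cut coordinates (distinct, sorted): [4, 11, 14, 27, 35, 46, 48, 57, 63, 71, 75, 83, 101, 110, 119, 121, 129, 149, 155, 163, 168, 171, 184, 190, 195, 203, 211, 226, 240, 245]

Fragment lengths:
  4→11: 7 bp
  11→14: 3 bp
  14→27: 13 bp
  27→35: 8 bp
  35→46: 11 bp
  46→48: 2 bp
  48→57: 9 bp
  57→63: 6 bp
  63→71: 8 bp
  71→75: 4 bp
  75→83: 8 bp
  83→101: 18 bp
  101→110: 9 bp
  110→119: 9 bp
  119→121: 2 bp
  121→129: 8 bp
  129→149: 20 bp
  149→155: 6 bp
  155→163: 8 bp
  163→168: 5 bp
  168→171: 3 bp
  171→184: 13 bp
  184→190: 6 bp
  190→195: 5 bp
  195→203: 8 bp
  203→211: 8 bp
  211→226: 15 bp
  226→240: 14 bp
  240→245: 5 bp
  245→4 (wrap): 254-245+4 = 13 bp

[2,2,3,3,4,5,5,5,6,6,6,7,8,8,8,8,8,8,8,9,9,9,11,13,13,13,14,15,18,20]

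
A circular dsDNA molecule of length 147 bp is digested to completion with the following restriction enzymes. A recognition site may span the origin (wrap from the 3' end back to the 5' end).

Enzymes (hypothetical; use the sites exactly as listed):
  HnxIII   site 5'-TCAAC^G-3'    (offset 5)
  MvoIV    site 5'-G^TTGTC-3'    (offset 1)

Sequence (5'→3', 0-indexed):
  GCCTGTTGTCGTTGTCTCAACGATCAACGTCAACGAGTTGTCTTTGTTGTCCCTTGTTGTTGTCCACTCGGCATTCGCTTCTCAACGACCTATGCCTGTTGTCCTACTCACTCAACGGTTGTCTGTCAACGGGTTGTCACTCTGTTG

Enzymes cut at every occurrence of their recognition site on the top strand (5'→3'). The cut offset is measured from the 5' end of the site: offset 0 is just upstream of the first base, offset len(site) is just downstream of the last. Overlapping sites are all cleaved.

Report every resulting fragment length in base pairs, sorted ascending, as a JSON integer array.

Site scan:
  HnxIII TCAACG/5: at [16, 23, 29, 81, 111, 125] ⇒ [21, 28, 34, 86, 116, 130]
  MvoIV GTTGTC/1: at [4, 10, 36, 45, 58, 97, 117, 132] ⇒ [5, 11, 37, 46, 59, 98, 118, 133]

All cut coordinates (distinct, sorted): [5, 11, 21, 28, 34, 37, 46, 59, 86, 98, 116, 118, 130, 133]

Fragment lengths:
  5→11: 6 bp
  11→21: 10 bp
  21→28: 7 bp
  28→34: 6 bp
  34→37: 3 bp
  37→46: 9 bp
  46→59: 13 bp
  59→86: 27 bp
  86→98: 12 bp
  98→116: 18 bp
  116→118: 2 bp
  118→130: 12 bp
  130→133: 3 bp
  133→5 (wrap): 147-133+5 = 19 bp

[2,3,3,6,6,7,9,10,12,12,13,18,19,27]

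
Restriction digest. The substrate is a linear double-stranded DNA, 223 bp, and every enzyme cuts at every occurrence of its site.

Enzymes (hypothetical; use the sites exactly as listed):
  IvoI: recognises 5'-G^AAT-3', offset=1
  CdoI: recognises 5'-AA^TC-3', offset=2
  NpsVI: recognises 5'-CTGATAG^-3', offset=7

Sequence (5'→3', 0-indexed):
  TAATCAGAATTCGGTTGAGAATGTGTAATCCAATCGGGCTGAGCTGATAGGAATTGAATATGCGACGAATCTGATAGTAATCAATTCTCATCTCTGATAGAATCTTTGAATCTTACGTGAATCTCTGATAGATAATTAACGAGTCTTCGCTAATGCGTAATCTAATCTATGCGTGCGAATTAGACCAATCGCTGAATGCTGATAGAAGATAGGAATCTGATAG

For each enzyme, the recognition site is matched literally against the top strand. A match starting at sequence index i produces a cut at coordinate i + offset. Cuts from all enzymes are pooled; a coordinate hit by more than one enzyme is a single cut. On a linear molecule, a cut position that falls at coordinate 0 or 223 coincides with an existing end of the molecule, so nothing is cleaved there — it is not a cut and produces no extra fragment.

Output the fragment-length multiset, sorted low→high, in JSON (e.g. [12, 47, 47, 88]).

[1,2,2,2,2,2,3,3,4,5,5,5,6,6,8,8,8,9,9,10,11,11,11,12,12,17,20,29]

Site scan:
  IvoI (GAAT, off=1): starts [6, 18, 50, 55, 66, 99, 107, 118, 176, 193, 212] → cuts [7, 19, 51, 56, 67, 100, 108, 119, 177, 194, 213]
  CdoI (AATC, off=2): starts [1, 26, 31, 67, 78, 100, 108, 119, 158, 163, 186, 213] → cuts [3, 28, 33, 69, 80, 102, 110, 121, 160, 165, 188, 215]
  NpsVI (CTGATAG, off=7): starts [43, 70, 93, 124, 198, 216] → cuts [50, 77, 100, 131, 205] (position 223 is a terminus of the linear molecule — no cut)

All cut coordinates (distinct, sorted): [3, 7, 19, 28, 33, 50, 51, 56, 67, 69, 77, 80, 100, 102, 108, 110, 119, 121, 131, 160, 165, 177, 188, 194, 205, 213, 215]

Fragments:
  [0,3): 3 bp
  [3,7): 4 bp
  [7,19): 12 bp
  [19,28): 9 bp
  [28,33): 5 bp
  [33,50): 17 bp
  [50,51): 1 bp
  [51,56): 5 bp
  [56,67): 11 bp
  [67,69): 2 bp
  [69,77): 8 bp
  [77,80): 3 bp
  [80,100): 20 bp
  [100,102): 2 bp
  [102,108): 6 bp
  [108,110): 2 bp
  [110,119): 9 bp
  [119,121): 2 bp
  [121,131): 10 bp
  [131,160): 29 bp
  [160,165): 5 bp
  [165,177): 12 bp
  [177,188): 11 bp
  [188,194): 6 bp
  [194,205): 11 bp
  [205,213): 8 bp
  [213,215): 2 bp
  [215,223): 8 bp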